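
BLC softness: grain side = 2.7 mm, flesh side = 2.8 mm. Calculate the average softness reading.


Average = (2.7 + 2.8) / 2
Average = 2.75 mm


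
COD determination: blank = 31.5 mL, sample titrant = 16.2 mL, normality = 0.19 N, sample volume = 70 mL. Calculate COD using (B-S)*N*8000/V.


COD = (31.5 - 16.2) x 0.19 x 8000 / 70
COD = 15.3 x 0.19 x 8000 / 70
COD = 332.2 mg/L


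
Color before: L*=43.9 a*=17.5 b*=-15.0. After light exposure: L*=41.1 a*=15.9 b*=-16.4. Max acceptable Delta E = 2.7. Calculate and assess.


dL = -2.8, da = -1.6, db = -1.4
dE = sqrt((-2.8)^2 + (-1.6)^2 + (-1.4)^2) = 3.52
Max = 2.7
Passes: No


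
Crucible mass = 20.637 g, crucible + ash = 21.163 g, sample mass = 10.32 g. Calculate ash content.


Ash mass = 0.526 g
Ash content = 5.10%

Ash mass = 21.163 - 20.637 = 0.526 g
Ash% = 0.526 / 10.32 x 100 = 5.10%


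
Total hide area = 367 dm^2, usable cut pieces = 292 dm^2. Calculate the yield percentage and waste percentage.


Yield = 79.6%
Waste = 20.4%

Yield = 292 / 367 x 100 = 79.6%
Waste = 367 - 292 = 75 dm^2
Waste% = 100 - 79.6 = 20.4%


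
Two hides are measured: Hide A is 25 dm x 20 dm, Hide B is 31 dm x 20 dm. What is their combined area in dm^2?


1120 dm^2

Hide A area = 25 x 20 = 500 dm^2
Hide B area = 31 x 20 = 620 dm^2
Total = 500 + 620 = 1120 dm^2


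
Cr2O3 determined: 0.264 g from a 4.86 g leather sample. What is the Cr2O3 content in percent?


Cr2O3% = 0.264 / 4.86 x 100
Cr2O3% = 5.43%


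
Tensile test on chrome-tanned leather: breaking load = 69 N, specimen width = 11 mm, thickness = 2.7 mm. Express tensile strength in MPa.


Cross-section = 11 x 2.7 = 29.7 mm^2
TS = 69 / 29.7 = 2.32 MPa
(1 N/mm^2 = 1 MPa)


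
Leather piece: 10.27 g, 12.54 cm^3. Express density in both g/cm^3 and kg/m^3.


Density = 10.27 / 12.54 = 0.819 g/cm^3
Convert: 0.819 x 1000 = 819 kg/m^3


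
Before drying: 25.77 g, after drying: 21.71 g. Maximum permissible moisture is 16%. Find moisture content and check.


MC = (25.77 - 21.71) / 25.77 x 100 = 15.8%
Maximum: 16%
Acceptable: Yes


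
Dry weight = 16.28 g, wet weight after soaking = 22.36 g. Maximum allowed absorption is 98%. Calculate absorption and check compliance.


Absorption = 37.3%
Compliant: Yes


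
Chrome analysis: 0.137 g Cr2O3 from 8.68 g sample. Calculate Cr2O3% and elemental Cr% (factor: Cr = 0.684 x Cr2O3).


Cr2O3% = 0.137 / 8.68 x 100 = 1.58%
Cr% = 1.58 x 0.684 = 1.08%


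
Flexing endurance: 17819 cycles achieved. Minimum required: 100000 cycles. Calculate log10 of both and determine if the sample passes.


Achieved: log10 = 4.25
Required: log10 = 5.00
Passes: No

log10(17819) = 4.25
log10(100000) = 5.00
Passes: No


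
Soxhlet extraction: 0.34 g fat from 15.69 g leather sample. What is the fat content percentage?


Fat content = 0.34 / 15.69 x 100
Fat = 2.2%


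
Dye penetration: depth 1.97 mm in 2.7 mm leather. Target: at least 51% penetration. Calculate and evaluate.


Penetration = 1.97 / 2.7 x 100 = 73.0%
Target: 51%
Meets target: Yes


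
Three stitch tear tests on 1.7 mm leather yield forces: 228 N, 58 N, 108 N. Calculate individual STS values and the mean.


STS1 = 228 / 1.7 = 134.1 N/mm
STS2 = 58 / 1.7 = 34.1 N/mm
STS3 = 108 / 1.7 = 63.5 N/mm
Mean = (134.1 + 34.1 + 63.5) / 3 = 77.2 N/mm


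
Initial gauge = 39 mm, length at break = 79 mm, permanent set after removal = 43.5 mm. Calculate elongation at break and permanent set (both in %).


Elongation at break = 102.6%
Permanent set = 11.5%

Elongation at break = (79 - 39) / 39 x 100 = 102.6%
Permanent set = (43.5 - 39) / 39 x 100 = 11.5%


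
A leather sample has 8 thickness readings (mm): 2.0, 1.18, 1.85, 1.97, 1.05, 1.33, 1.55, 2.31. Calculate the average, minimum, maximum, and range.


Average = 1.66 mm
Min = 1.05 mm
Max = 2.31 mm
Range = 1.26 mm


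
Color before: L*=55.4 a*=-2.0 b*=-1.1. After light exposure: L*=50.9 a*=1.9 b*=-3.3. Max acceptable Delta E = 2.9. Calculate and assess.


Delta E = 6.35
Passes: No

dL = -4.5, da = 3.9, db = -2.2
dE = sqrt((-4.5)^2 + (3.9)^2 + (-2.2)^2) = 6.35
Max = 2.9
Passes: No


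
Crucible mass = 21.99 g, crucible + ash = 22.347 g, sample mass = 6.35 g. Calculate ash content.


Ash mass = 22.347 - 21.99 = 0.357 g
Ash% = 0.357 / 6.35 x 100 = 5.62%


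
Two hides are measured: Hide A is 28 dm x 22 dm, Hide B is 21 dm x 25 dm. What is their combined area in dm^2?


Hide A area = 28 x 22 = 616 dm^2
Hide B area = 21 x 25 = 525 dm^2
Total = 616 + 525 = 1141 dm^2


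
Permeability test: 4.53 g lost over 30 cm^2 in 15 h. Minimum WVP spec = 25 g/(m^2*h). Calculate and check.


WVP = 4.53 / (30 x 15) x 10000 = 100.67 g/(m^2*h)
Minimum: 25 g/(m^2*h)
Meets spec: Yes


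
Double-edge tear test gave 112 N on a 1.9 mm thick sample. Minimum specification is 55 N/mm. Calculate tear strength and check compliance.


Tear strength = 58.9 N/mm
Compliant: Yes

Tear strength = 112 / 1.9 = 58.9 N/mm
Required minimum = 55 N/mm
Compliant: Yes


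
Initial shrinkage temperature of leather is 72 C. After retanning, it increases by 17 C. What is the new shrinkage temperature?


New Ts = 72 + 17 = 89 C


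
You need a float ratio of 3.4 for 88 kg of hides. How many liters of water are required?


Water = hide weight x target ratio
Water = 88 x 3.4 = 299.2 L


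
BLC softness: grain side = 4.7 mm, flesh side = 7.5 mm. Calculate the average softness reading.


6.10 mm


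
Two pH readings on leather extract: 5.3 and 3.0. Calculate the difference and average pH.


Difference = 2.3
Average pH = 4.15

Difference = |5.3 - 3.0| = 2.3
Average = (5.3 + 3.0) / 2 = 4.15


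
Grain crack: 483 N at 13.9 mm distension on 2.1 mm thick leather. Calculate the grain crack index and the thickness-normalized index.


Crack index = 34.7 N/mm
Normalized index = 16.5 N/mm per mm


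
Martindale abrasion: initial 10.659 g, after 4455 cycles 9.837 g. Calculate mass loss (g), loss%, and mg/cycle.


Mass loss = 0.822 g
Loss = 7.71%
Rate = 0.185 mg/cycle

Loss = 10.659 - 9.837 = 0.822 g
Loss% = 0.822 / 10.659 x 100 = 7.71%
Rate = 0.822 / 4455 x 1000 = 0.185 mg/cycle


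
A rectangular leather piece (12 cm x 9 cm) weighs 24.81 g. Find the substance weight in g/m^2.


Area = 12 x 9 = 108 cm^2
SW = 24.81 / 108 x 10000 = 2297.2 g/m^2


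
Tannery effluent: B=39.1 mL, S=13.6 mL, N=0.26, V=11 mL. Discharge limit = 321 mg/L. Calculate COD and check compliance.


COD = (39.1 - 13.6) x 0.26 x 8000 / 11 = 4821.8 mg/L
Limit: 321 mg/L
Compliant: No


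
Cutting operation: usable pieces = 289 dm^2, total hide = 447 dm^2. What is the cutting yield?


64.7%


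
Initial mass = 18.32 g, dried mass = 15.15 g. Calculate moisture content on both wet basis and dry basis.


Moisture lost = 18.32 - 15.15 = 3.17 g
Wet basis MC = 3.17 / 18.32 x 100 = 17.3%
Dry basis MC = 3.17 / 15.15 x 100 = 20.9%


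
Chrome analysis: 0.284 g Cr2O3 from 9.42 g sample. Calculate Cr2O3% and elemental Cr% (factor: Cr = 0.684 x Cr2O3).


Cr2O3 = 3.01%
Cr = 2.06%


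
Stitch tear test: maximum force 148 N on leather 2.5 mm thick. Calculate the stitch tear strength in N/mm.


59.2 N/mm

Stitch tear strength = force / thickness
STS = 148 / 2.5 = 59.2 N/mm


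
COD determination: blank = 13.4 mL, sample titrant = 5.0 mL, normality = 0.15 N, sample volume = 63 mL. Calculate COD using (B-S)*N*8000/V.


COD = (13.4 - 5.0) x 0.15 x 8000 / 63
COD = 8.4 x 0.15 x 8000 / 63
COD = 160.0 mg/L


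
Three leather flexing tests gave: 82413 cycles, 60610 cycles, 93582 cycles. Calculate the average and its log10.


Average = (82413 + 60610 + 93582) / 3 = 78868 cycles
log10(78868) = 4.90


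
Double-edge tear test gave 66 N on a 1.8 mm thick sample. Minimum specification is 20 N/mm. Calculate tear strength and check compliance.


Tear strength = 36.7 N/mm
Compliant: Yes


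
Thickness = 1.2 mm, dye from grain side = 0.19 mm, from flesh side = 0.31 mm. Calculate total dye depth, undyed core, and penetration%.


Total dyed = 0.50 mm
Undyed core = 0.70 mm
Penetration = 41.7%

Total dyed = 0.19 + 0.31 = 0.50 mm
Undyed core = 1.2 - 0.50 = 0.70 mm
Penetration = 0.50 / 1.2 x 100 = 41.7%


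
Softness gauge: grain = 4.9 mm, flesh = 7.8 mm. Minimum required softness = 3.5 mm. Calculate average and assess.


Average softness = 6.35 mm
Meets requirement: Yes

Average = (4.9 + 7.8) / 2 = 6.35 mm
Minimum = 3.5 mm
Meets requirement: Yes


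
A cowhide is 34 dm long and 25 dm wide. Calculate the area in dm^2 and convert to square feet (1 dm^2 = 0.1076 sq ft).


850 dm^2
91.46 sq ft


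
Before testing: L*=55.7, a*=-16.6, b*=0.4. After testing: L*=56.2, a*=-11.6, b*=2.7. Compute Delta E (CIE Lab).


dL = 56.2 - 55.7 = 0.5
da = -11.6 - (-16.6) = 5.0
db = 2.7 - 0.4 = 2.3
dE = sqrt((0.5)^2 + (5.0)^2 + (2.3)^2) = 5.53


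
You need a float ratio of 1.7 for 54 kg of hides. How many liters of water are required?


Water = hide weight x target ratio
Water = 54 x 1.7 = 91.8 L


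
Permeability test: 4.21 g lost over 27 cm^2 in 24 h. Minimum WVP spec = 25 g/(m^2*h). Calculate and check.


WVP = 64.97 g/(m^2*h)
Meets specification: Yes

WVP = 4.21 / (27 x 24) x 10000 = 64.97 g/(m^2*h)
Minimum: 25 g/(m^2*h)
Meets spec: Yes


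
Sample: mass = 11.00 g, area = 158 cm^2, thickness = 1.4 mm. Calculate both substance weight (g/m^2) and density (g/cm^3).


Substance weight = 696.2 g/m^2
Density = 0.497 g/cm^3


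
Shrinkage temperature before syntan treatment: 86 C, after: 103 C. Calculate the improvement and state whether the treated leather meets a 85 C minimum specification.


Improvement = 17 C
Meets 85 C spec: Yes

Improvement = 103 - 86 = 17 C
Spec check: 103 C >= 85 C? Yes


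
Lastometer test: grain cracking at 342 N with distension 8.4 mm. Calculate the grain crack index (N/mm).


Grain crack index = force / distension
Index = 342 / 8.4 = 40.7 N/mm


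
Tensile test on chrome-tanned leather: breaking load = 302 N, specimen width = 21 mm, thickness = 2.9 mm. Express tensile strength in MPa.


Cross-section = 21 x 2.9 = 60.9 mm^2
TS = 302 / 60.9 = 4.96 MPa
(1 N/mm^2 = 1 MPa)


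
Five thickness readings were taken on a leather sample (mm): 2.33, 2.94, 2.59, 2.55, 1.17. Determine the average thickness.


Sum = 2.33 + 2.94 + 2.59 + 2.55 + 1.17 = 11.58
Average = 11.58 / 5 = 2.32 mm


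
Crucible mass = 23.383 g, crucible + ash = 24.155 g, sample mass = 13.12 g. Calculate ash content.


Ash mass = 0.772 g
Ash content = 5.88%

Ash mass = 24.155 - 23.383 = 0.772 g
Ash% = 0.772 / 13.12 x 100 = 5.88%


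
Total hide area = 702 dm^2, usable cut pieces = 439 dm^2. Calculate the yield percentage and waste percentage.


Yield = 62.5%
Waste = 37.5%


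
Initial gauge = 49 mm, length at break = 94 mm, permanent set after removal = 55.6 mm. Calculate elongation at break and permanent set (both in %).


Elongation at break = 91.8%
Permanent set = 13.5%

Elongation at break = (94 - 49) / 49 x 100 = 91.8%
Permanent set = (55.6 - 49) / 49 x 100 = 13.5%


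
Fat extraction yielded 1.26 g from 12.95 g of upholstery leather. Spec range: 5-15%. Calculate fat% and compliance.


Fat% = 1.26 / 12.95 x 100 = 9.7%
Spec range: 5-15%
Compliant: Yes


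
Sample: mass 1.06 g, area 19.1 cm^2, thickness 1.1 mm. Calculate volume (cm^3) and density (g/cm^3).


Volume = 2.101 cm^3
Density = 0.505 g/cm^3

Thickness in cm = 1.1 / 10 = 0.11 cm
Volume = 19.1 x 0.11 = 2.101 cm^3
Density = 1.06 / 2.101 = 0.505 g/cm^3


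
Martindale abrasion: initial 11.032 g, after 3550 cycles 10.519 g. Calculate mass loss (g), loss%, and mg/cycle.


Loss = 11.032 - 10.519 = 0.513 g
Loss% = 0.513 / 11.032 x 100 = 4.65%
Rate = 0.513 / 3550 x 1000 = 0.145 mg/cycle


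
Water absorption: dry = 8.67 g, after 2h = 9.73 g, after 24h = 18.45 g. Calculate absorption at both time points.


2h absorption = 12.2%
24h absorption = 112.8%

WA (2h) = (9.73 - 8.67) / 8.67 x 100 = 12.2%
WA (24h) = (18.45 - 8.67) / 8.67 x 100 = 112.8%


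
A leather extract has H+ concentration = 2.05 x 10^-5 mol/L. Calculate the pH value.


pH = -log10[H+]
pH = -log10(2.05 x 10^-5) = 4.69


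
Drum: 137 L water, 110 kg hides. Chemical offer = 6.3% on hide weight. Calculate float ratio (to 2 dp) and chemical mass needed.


Float ratio = 137 / 110 = 1.25
Chemical = 110 x 6.3 / 100 = 6.93 kg


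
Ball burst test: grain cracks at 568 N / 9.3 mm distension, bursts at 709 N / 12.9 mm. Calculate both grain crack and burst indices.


Crack index = 568 / 9.3 = 61.1 N/mm
Burst index = 709 / 12.9 = 55.0 N/mm


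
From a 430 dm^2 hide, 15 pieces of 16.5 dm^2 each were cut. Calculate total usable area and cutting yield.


Usable area = 247.5 dm^2
Yield = 57.6%


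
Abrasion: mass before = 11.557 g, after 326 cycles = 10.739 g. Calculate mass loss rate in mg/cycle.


Mass loss = 11.557 - 10.739 = 0.818 g
Rate = 0.818 / 326 x 1000 = 2.509 mg/cycle


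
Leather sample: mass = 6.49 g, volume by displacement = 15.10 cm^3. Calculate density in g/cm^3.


0.430 g/cm^3


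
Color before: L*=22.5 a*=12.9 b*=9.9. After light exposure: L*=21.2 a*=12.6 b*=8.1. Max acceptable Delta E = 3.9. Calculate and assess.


dL = -1.3, da = -0.3, db = -1.8
dE = sqrt((-1.3)^2 + (-0.3)^2 + (-1.8)^2) = 2.24
Max = 3.9
Passes: Yes


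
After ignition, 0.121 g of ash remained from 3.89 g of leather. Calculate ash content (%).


Ash% = 0.121 / 3.89 x 100
Ash% = 3.11%


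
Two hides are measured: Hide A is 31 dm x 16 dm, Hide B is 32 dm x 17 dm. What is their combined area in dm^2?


Hide A area = 31 x 16 = 496 dm^2
Hide B area = 32 x 17 = 544 dm^2
Total = 496 + 544 = 1040 dm^2


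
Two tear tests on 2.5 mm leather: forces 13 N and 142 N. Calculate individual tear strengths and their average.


Tear 1 = 13 / 2.5 = 5.2 N/mm
Tear 2 = 142 / 2.5 = 56.8 N/mm
Average = (5.2 + 56.8) / 2 = 31.0 N/mm


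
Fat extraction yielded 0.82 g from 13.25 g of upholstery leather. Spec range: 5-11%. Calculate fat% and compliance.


Fat content = 6.2%
Compliant: Yes

Fat% = 0.82 / 13.25 x 100 = 6.2%
Spec range: 5-11%
Compliant: Yes


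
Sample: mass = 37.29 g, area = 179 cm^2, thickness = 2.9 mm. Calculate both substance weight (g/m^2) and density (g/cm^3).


SW = 37.29 / 179 x 10000 = 2083.2 g/m^2
Volume = 179 x 2.9 / 10 = 51.91 cm^3
Density = 37.29 / 51.91 = 0.718 g/cm^3


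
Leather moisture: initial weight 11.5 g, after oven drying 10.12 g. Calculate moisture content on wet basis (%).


Moisture = 11.5 - 10.12 = 1.38 g
MC = 1.38 / 11.5 x 100 = 12.0%


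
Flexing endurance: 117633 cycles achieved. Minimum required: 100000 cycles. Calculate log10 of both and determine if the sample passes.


log10(117633) = 5.07
log10(100000) = 5.00
Passes: Yes


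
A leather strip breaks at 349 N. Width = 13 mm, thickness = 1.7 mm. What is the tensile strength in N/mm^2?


15.79 N/mm^2

Cross-sectional area = 13 x 1.7 = 22.1 mm^2
Tensile strength = 349 / 22.1 = 15.79 N/mm^2


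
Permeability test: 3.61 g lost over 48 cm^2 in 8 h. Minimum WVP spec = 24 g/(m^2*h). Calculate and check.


WVP = 3.61 / (48 x 8) x 10000 = 94.01 g/(m^2*h)
Minimum: 24 g/(m^2*h)
Meets spec: Yes


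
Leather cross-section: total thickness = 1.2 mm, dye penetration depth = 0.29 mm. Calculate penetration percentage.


Penetration% = 0.29 / 1.2 x 100
Penetration = 24.2%


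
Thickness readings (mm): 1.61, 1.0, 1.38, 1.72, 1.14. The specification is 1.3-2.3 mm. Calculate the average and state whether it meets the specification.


Sum = 6.85
Average = 6.85 / 5 = 1.37 mm
Specification range: 1.3 to 2.3 mm
Within spec: Yes


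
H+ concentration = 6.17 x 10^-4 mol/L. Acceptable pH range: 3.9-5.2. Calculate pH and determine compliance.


pH = -log10(6.17 x 10^-4) = 3.21
Range: 3.9 to 5.2
Compliant: No


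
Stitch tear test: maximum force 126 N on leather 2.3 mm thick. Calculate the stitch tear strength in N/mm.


Stitch tear strength = force / thickness
STS = 126 / 2.3 = 54.8 N/mm


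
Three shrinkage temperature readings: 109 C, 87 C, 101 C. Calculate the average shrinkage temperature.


Average = (109 + 87 + 101) / 3
Average = 297 / 3 = 99.0 C


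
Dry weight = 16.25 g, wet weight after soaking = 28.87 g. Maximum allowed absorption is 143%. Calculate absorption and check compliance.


Absorption = 77.7%
Compliant: Yes

WA = (28.87 - 16.25) / 16.25 x 100 = 77.7%
Maximum allowed: 143%
Compliant: Yes


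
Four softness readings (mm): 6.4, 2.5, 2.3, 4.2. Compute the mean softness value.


Sum = 6.4 + 2.5 + 2.3 + 4.2
Mean = 15.4 / 4 = 3.85 mm


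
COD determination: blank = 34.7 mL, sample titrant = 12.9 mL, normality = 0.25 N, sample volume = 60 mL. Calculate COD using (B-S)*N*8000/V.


726.7 mg/L

COD = (34.7 - 12.9) x 0.25 x 8000 / 60
COD = 21.8 x 0.25 x 8000 / 60
COD = 726.7 mg/L


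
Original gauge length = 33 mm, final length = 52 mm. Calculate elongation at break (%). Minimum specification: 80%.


Extension = 52 - 33 = 19 mm
Elongation = 19 / 33 x 100 = 57.6%
Minimum required: 80%
Meets specification: No


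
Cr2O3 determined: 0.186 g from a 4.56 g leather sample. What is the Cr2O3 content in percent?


4.08%

Cr2O3% = 0.186 / 4.56 x 100
Cr2O3% = 4.08%


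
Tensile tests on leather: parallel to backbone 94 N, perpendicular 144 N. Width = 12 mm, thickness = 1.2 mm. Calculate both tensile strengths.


Parallel = 6.53 N/mm^2
Perpendicular = 10.00 N/mm^2


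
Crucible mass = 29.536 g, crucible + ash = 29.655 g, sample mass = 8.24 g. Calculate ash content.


Ash mass = 0.119 g
Ash content = 1.44%

Ash mass = 29.655 - 29.536 = 0.119 g
Ash% = 0.119 / 8.24 x 100 = 1.44%


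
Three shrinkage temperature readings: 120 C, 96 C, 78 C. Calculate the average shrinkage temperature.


Average = (120 + 96 + 78) / 3
Average = 294 / 3 = 98.0 C


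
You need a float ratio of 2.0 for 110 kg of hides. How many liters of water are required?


220.0 L

Water = hide weight x target ratio
Water = 110 x 2.0 = 220.0 L


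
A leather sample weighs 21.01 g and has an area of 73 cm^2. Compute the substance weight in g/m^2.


Substance weight = mass / area x 10000
SW = 21.01 / 73 x 10000
SW = 2878.1 g/m^2


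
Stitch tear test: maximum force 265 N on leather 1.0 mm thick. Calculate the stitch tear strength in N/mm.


Stitch tear strength = force / thickness
STS = 265 / 1.0 = 265.0 N/mm


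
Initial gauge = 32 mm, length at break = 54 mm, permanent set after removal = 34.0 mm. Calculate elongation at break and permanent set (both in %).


Elongation at break = 68.8%
Permanent set = 6.3%


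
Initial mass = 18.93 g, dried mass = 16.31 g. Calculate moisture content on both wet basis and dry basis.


Wet basis = 13.8%
Dry basis = 16.1%


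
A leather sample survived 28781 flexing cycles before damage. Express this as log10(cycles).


4.46

log10(28781) = 4.46


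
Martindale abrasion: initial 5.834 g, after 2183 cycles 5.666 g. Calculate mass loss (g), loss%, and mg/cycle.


Mass loss = 0.168 g
Loss = 2.88%
Rate = 0.077 mg/cycle


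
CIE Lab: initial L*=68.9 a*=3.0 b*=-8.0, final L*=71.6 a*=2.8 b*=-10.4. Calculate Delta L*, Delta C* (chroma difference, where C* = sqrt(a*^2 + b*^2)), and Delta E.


Delta L* = 71.6 - 68.9 = 2.7
C1* = sqrt((3.0)^2 + (-8.0)^2) = 8.544
C2* = sqrt((2.8)^2 + (-10.4)^2) = 10.770
Delta C* = 10.770 - 8.544 = 2.23
Delta E = sqrt((2.7)^2 + (-0.2)^2 + (-2.4)^2) = 3.62


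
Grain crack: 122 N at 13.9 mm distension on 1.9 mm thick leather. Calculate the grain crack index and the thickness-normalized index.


Crack index = 8.8 N/mm
Normalized index = 4.6 N/mm per mm


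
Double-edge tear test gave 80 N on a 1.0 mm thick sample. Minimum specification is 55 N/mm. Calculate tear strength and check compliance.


Tear strength = 80.0 N/mm
Compliant: Yes

Tear strength = 80 / 1.0 = 80.0 N/mm
Required minimum = 55 N/mm
Compliant: Yes


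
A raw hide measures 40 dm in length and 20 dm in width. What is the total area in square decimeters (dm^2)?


800 dm^2


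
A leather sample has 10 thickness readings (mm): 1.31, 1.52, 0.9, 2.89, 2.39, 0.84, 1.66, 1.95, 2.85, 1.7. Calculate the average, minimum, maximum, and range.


Sum = 18.01
Average = 18.01 / 10 = 1.80 mm
Minimum = 0.84 mm
Maximum = 2.89 mm
Range = 2.89 - 0.84 = 2.05 mm


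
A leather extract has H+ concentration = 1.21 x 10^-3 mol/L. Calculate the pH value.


pH = 2.92

pH = -log10[H+]
pH = -log10(1.21 x 10^-3) = 2.92


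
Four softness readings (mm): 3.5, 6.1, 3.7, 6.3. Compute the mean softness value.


Sum = 3.5 + 6.1 + 3.7 + 6.3
Mean = 19.6 / 4 = 4.90 mm


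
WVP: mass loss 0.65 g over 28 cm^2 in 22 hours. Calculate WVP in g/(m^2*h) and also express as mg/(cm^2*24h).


WVP = 0.65 / (28 x 22) x 10000 = 10.55 g/(m^2*h)
Mass loss in mg = 0.65 x 1000 = 650 mg
Per cm^2 per 24h in mg: 650 x 24 / (28 x 22) = 15600 / 616 = 25.32 mg/(cm^2*24h)


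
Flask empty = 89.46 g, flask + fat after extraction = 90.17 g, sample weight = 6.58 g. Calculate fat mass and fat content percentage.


Fat mass = 90.17 - 89.46 = 0.71 g
Fat% = 0.71 / 6.58 x 100 = 10.8%


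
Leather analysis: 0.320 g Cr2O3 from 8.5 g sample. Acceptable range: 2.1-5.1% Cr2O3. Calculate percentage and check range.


Cr2O3 = 3.76%
Within range: Yes


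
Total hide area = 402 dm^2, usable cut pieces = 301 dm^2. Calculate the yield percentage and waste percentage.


Yield = 301 / 402 x 100 = 74.9%
Waste = 402 - 301 = 101 dm^2
Waste% = 100 - 74.9 = 25.1%


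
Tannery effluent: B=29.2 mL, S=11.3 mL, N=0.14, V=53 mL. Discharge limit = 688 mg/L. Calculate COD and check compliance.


COD = 378.3 mg/L
Compliant: Yes

COD = (29.2 - 11.3) x 0.14 x 8000 / 53 = 378.3 mg/L
Limit: 688 mg/L
Compliant: Yes


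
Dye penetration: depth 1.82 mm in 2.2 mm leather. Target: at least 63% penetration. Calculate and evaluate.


Penetration = 1.82 / 2.2 x 100 = 82.7%
Target: 63%
Meets target: Yes


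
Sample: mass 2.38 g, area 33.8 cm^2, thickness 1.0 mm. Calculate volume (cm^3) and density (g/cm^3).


Volume = 3.380 cm^3
Density = 0.704 g/cm^3


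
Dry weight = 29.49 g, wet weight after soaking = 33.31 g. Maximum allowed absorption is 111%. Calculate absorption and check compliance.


WA = (33.31 - 29.49) / 29.49 x 100 = 13.0%
Maximum allowed: 111%
Compliant: Yes


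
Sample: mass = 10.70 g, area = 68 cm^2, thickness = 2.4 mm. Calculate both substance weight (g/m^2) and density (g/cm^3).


Substance weight = 1573.5 g/m^2
Density = 0.656 g/cm^3

SW = 10.70 / 68 x 10000 = 1573.5 g/m^2
Volume = 68 x 2.4 / 10 = 16.32 cm^3
Density = 10.70 / 16.32 = 0.656 g/cm^3


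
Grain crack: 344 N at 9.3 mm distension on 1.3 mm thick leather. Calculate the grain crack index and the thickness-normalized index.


Crack index = 37.0 N/mm
Normalized index = 28.5 N/mm per mm


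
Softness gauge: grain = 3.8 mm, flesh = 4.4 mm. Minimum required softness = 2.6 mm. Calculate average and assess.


Average = (3.8 + 4.4) / 2 = 4.10 mm
Minimum = 2.6 mm
Meets requirement: Yes


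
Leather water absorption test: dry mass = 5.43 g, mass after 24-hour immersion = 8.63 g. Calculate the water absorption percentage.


Water absorbed = 8.63 - 5.43 = 3.20 g
WA% = 3.20 / 5.43 x 100 = 58.9%


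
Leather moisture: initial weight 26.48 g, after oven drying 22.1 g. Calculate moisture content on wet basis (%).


Moisture = 26.48 - 22.1 = 4.38 g
MC = 4.38 / 26.48 x 100 = 16.5%


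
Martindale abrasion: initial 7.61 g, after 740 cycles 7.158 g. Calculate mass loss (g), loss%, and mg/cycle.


Loss = 7.61 - 7.158 = 0.452 g
Loss% = 0.452 / 7.61 x 100 = 5.94%
Rate = 0.452 / 740 x 1000 = 0.611 mg/cycle


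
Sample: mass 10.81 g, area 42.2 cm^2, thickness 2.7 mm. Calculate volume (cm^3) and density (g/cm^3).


Volume = 11.394 cm^3
Density = 0.949 g/cm^3

Thickness in cm = 2.7 / 10 = 0.27 cm
Volume = 42.2 x 0.27 = 11.394 cm^3
Density = 10.81 / 11.394 = 0.949 g/cm^3


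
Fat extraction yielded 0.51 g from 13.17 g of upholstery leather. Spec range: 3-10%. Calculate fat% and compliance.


Fat content = 3.9%
Compliant: Yes

Fat% = 0.51 / 13.17 x 100 = 3.9%
Spec range: 3-10%
Compliant: Yes


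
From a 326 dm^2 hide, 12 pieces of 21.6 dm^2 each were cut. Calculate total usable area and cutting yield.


Total usable = 12 x 21.6 = 259.2 dm^2
Yield = 259.2 / 326 x 100 = 79.5%


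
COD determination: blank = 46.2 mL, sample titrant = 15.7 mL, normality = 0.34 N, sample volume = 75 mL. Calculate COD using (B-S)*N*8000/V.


COD = (46.2 - 15.7) x 0.34 x 8000 / 75
COD = 30.5 x 0.34 x 8000 / 75
COD = 1106.1 mg/L


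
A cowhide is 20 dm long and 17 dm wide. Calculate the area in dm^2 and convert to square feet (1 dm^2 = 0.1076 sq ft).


340 dm^2
36.58 sq ft


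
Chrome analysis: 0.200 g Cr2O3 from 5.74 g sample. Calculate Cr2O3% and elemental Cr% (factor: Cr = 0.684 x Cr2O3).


Cr2O3% = 0.200 / 5.74 x 100 = 3.48%
Cr% = 3.48 x 0.684 = 2.38%


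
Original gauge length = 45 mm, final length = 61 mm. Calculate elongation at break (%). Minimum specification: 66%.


Elongation = 35.6%
Meets spec: No


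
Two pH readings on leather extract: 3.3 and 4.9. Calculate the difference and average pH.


Difference = |3.3 - 4.9| = 1.6
Average = (3.3 + 4.9) / 2 = 4.10


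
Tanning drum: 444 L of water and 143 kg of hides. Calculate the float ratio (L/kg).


Float ratio = water / hide weight
Ratio = 444 / 143 = 3.1


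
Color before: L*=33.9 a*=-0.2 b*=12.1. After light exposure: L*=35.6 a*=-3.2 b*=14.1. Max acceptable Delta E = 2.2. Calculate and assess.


dL = 1.7, da = -3.0, db = 2.0
dE = sqrt((1.7)^2 + (-3.0)^2 + (2.0)^2) = 3.99
Max = 2.2
Passes: No


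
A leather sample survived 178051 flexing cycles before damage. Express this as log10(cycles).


log10(178051) = 5.25


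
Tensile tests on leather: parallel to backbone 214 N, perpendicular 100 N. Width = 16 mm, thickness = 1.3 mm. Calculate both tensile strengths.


Area = 16 x 1.3 = 20.8 mm^2
TS (parallel) = 214 / 20.8 = 10.29 N/mm^2
TS (perpendicular) = 100 / 20.8 = 4.81 N/mm^2


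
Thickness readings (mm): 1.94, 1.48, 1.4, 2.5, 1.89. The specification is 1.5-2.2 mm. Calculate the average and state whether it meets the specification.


Average = 1.84 mm
Within specification: Yes

Sum = 9.21
Average = 9.21 / 5 = 1.84 mm
Specification range: 1.5 to 2.2 mm
Within spec: Yes


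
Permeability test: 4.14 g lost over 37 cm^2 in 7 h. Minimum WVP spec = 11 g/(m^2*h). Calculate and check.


WVP = 4.14 / (37 x 7) x 10000 = 159.85 g/(m^2*h)
Minimum: 11 g/(m^2*h)
Meets spec: Yes


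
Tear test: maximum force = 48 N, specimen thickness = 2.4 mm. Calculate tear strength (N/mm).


20.0 N/mm

Tear strength = force / thickness
Tear = 48 / 2.4 = 20.0 N/mm


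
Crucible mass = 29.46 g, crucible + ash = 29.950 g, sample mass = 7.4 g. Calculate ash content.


Ash mass = 0.490 g
Ash content = 6.62%

Ash mass = 29.950 - 29.46 = 0.490 g
Ash% = 0.490 / 7.4 x 100 = 6.62%


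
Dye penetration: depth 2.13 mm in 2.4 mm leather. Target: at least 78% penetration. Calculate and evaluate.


Penetration = 2.13 / 2.4 x 100 = 88.8%
Target: 78%
Meets target: Yes


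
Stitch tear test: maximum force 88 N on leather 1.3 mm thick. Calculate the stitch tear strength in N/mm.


Stitch tear strength = force / thickness
STS = 88 / 1.3 = 67.7 N/mm


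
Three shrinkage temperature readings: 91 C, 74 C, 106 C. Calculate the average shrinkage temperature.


Average = (91 + 74 + 106) / 3
Average = 271 / 3 = 90.3 C


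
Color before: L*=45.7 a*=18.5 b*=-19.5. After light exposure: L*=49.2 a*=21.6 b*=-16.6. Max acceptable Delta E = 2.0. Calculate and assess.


dL = 3.5, da = 3.1, db = 2.9
dE = sqrt((3.5)^2 + (3.1)^2 + (2.9)^2) = 5.50
Max = 2.0
Passes: No


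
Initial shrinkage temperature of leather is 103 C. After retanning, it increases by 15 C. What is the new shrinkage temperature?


118 C


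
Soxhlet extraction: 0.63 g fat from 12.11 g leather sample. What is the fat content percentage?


5.2%

Fat content = 0.63 / 12.11 x 100
Fat = 5.2%


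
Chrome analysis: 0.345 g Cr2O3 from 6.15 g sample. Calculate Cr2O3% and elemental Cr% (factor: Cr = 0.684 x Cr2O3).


Cr2O3 = 5.61%
Cr = 3.84%


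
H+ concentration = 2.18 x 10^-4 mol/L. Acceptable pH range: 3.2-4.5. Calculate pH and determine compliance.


pH = 3.66
Compliant: Yes

pH = -log10(2.18 x 10^-4) = 3.66
Range: 3.2 to 4.5
Compliant: Yes


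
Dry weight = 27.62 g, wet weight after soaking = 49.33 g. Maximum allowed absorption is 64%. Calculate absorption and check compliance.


WA = (49.33 - 27.62) / 27.62 x 100 = 78.6%
Maximum allowed: 64%
Compliant: No


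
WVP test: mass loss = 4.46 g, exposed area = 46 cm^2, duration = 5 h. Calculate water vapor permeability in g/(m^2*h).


193.91 g/(m^2*h)

WVP = mass_loss / (area x time) x 10000
WVP = 4.46 / (46 x 5) x 10000
WVP = 4.46 / 230 x 10000 = 193.91 g/(m^2*h)


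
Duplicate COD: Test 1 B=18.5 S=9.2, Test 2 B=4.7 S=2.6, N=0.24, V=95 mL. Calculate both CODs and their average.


COD1 = 188.0 mg/L
COD2 = 42.4 mg/L
Average = 115.2 mg/L

COD1 = (18.5 - 9.2) x 0.24 x 8000 / 95 = 188.0 mg/L
COD2 = (4.7 - 2.6) x 0.24 x 8000 / 95 = 42.4 mg/L
Average = (188.0 + 42.4) / 2 = 115.2 mg/L


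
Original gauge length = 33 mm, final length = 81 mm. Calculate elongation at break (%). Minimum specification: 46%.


Extension = 81 - 33 = 48 mm
Elongation = 48 / 33 x 100 = 145.5%
Minimum required: 46%
Meets specification: Yes


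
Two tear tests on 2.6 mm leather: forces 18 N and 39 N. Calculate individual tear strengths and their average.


Tear 1 = 18 / 2.6 = 6.9 N/mm
Tear 2 = 39 / 2.6 = 15.0 N/mm
Average = (6.9 + 15.0) / 2 = 11.0 N/mm


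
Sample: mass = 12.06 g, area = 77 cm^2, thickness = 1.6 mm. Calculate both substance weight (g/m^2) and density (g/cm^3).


Substance weight = 1566.2 g/m^2
Density = 0.979 g/cm^3

SW = 12.06 / 77 x 10000 = 1566.2 g/m^2
Volume = 77 x 1.6 / 10 = 12.32 cm^3
Density = 12.06 / 12.32 = 0.979 g/cm^3


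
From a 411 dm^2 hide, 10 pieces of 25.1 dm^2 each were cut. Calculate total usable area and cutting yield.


Total usable = 10 x 25.1 = 251.0 dm^2
Yield = 251.0 / 411 x 100 = 61.1%


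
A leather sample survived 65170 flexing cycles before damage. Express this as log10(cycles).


log10(65170) = 4.81


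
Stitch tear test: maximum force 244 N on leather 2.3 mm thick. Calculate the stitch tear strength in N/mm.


106.1 N/mm

Stitch tear strength = force / thickness
STS = 244 / 2.3 = 106.1 N/mm


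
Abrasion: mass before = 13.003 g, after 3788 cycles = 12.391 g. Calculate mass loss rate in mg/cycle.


0.162 mg/cycle


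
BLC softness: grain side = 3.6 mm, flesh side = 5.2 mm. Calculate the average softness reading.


Average = (3.6 + 5.2) / 2
Average = 4.40 mm


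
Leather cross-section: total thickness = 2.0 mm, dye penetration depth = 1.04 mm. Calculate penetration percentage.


Penetration% = 1.04 / 2.0 x 100
Penetration = 52.0%


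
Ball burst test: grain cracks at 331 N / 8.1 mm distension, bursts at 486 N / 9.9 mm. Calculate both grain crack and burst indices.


Crack index = 331 / 8.1 = 40.9 N/mm
Burst index = 486 / 9.9 = 49.1 N/mm


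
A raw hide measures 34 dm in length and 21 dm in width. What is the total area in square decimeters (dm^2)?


Area = length x width
Area = 34 x 21 = 714 dm^2


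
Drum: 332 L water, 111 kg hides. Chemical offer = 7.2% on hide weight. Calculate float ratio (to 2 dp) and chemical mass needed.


Float ratio = 332 / 111 = 2.99
Chemical = 111 x 7.2 / 100 = 7.992 kg


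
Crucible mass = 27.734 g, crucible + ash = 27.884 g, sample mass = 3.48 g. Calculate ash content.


Ash mass = 0.150 g
Ash content = 4.31%

Ash mass = 27.884 - 27.734 = 0.150 g
Ash% = 0.150 / 3.48 x 100 = 4.31%


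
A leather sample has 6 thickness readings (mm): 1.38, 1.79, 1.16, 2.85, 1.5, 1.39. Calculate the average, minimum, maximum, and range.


Sum = 10.07
Average = 10.07 / 6 = 1.68 mm
Minimum = 1.16 mm
Maximum = 2.85 mm
Range = 2.85 - 1.16 = 1.69 mm


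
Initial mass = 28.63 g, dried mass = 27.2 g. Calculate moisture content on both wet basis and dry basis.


Moisture lost = 28.63 - 27.2 = 1.43 g
Wet basis MC = 1.43 / 28.63 x 100 = 5.0%
Dry basis MC = 1.43 / 27.2 x 100 = 5.3%


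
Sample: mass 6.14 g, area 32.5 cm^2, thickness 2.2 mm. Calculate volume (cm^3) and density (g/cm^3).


Volume = 7.150 cm^3
Density = 0.859 g/cm^3


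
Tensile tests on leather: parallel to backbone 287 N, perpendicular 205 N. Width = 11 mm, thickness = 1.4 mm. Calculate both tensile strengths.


Area = 11 x 1.4 = 15.4 mm^2
TS (parallel) = 287 / 15.4 = 18.64 N/mm^2
TS (perpendicular) = 205 / 15.4 = 13.31 N/mm^2


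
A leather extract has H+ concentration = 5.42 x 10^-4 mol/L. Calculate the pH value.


pH = -log10[H+]
pH = -log10(5.42 x 10^-4) = 3.27


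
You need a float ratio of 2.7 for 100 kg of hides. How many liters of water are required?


Water = hide weight x target ratio
Water = 100 x 2.7 = 270.0 L


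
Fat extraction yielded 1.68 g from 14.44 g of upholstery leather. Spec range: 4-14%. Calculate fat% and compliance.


Fat% = 1.68 / 14.44 x 100 = 11.6%
Spec range: 4-14%
Compliant: Yes


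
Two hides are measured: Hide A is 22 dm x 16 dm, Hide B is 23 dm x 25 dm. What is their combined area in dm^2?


Hide A area = 22 x 16 = 352 dm^2
Hide B area = 23 x 25 = 575 dm^2
Total = 352 + 575 = 927 dm^2


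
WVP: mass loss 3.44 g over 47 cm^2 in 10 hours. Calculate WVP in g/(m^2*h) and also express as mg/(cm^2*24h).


WVP = 3.44 / (47 x 10) x 10000 = 73.19 g/(m^2*h)
Mass loss in mg = 3.44 x 1000 = 3440 mg
Per cm^2 per 24h in mg: 3440 x 24 / (47 x 10) = 82560 / 470 = 175.66 mg/(cm^2*24h)


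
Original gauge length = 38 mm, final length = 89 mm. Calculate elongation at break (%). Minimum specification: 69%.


Elongation = 134.2%
Meets spec: Yes

Extension = 89 - 38 = 51 mm
Elongation = 51 / 38 x 100 = 134.2%
Minimum required: 69%
Meets specification: Yes


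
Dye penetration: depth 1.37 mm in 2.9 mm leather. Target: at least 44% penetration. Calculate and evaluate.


Penetration = 47.2%
Meets target: Yes

Penetration = 1.37 / 2.9 x 100 = 47.2%
Target: 44%
Meets target: Yes


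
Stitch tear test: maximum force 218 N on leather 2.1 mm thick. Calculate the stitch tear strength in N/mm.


103.8 N/mm


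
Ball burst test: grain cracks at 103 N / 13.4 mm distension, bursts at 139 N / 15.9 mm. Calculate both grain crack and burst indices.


Crack index = 7.7 N/mm
Burst index = 8.7 N/mm


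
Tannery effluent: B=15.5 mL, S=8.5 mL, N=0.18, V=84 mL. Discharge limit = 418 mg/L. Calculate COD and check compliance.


COD = 120.0 mg/L
Compliant: Yes

COD = (15.5 - 8.5) x 0.18 x 8000 / 84 = 120.0 mg/L
Limit: 418 mg/L
Compliant: Yes


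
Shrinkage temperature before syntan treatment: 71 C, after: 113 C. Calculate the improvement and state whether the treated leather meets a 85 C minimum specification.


Improvement = 113 - 71 = 42 C
Spec check: 113 C >= 85 C? Yes


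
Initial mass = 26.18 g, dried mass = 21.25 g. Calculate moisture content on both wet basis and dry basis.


Moisture lost = 26.18 - 21.25 = 4.93 g
Wet basis MC = 4.93 / 26.18 x 100 = 18.8%
Dry basis MC = 4.93 / 21.25 x 100 = 23.2%


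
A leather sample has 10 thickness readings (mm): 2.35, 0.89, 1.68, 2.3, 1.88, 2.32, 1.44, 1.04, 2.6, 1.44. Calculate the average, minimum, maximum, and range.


Sum = 17.94
Average = 17.94 / 10 = 1.79 mm
Minimum = 0.89 mm
Maximum = 2.6 mm
Range = 2.6 - 0.89 = 1.71 mm


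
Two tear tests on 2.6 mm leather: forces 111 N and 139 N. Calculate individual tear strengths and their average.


Tear 1 = 42.7 N/mm
Tear 2 = 53.5 N/mm
Average = 48.1 N/mm


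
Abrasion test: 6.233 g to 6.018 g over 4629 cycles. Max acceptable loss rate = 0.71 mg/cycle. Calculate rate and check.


Rate = 0.046 mg/cycle
Passes: Yes


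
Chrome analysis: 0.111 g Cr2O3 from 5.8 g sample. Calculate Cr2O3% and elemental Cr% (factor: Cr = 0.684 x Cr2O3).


Cr2O3% = 0.111 / 5.8 x 100 = 1.91%
Cr% = 1.91 x 0.684 = 1.31%


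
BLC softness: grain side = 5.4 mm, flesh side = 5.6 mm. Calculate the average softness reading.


Average = (5.4 + 5.6) / 2
Average = 5.50 mm


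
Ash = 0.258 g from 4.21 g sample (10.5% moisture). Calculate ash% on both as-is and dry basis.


As-is ash = 6.13%
Dry-basis ash = 6.85%


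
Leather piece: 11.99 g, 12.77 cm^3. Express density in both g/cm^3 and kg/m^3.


Density = 11.99 / 12.77 = 0.939 g/cm^3
Convert: 0.939 x 1000 = 939 kg/m^3


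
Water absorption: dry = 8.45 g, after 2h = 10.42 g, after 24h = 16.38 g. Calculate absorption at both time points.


2h absorption = 23.3%
24h absorption = 93.8%

WA (2h) = (10.42 - 8.45) / 8.45 x 100 = 23.3%
WA (24h) = (16.38 - 8.45) / 8.45 x 100 = 93.8%


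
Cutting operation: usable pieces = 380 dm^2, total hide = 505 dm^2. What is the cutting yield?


75.2%

Yield = usable / total x 100
Yield = 380 / 505 x 100 = 75.2%


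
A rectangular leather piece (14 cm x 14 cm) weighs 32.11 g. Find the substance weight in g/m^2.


Area = 14 x 14 = 196 cm^2
SW = 32.11 / 196 x 10000 = 1638.3 g/m^2


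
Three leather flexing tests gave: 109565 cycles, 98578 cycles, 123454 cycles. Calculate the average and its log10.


Average = (109565 + 98578 + 123454) / 3 = 110532 cycles
log10(110532) = 5.04


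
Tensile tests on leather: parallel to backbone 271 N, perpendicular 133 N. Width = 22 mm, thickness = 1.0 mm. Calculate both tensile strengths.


Area = 22 x 1.0 = 22.0 mm^2
TS (parallel) = 271 / 22.0 = 12.32 N/mm^2
TS (perpendicular) = 133 / 22.0 = 6.05 N/mm^2


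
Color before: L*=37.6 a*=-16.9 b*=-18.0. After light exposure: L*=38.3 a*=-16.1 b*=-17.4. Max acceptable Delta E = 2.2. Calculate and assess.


dL = 0.7, da = 0.8, db = 0.6
dE = sqrt((0.7)^2 + (0.8)^2 + (0.6)^2) = 1.22
Max = 2.2
Passes: Yes


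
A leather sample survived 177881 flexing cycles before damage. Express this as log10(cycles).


log10(177881) = 5.25


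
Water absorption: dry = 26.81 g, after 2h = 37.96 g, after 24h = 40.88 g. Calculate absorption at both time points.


2h absorption = 41.6%
24h absorption = 52.5%

WA (2h) = (37.96 - 26.81) / 26.81 x 100 = 41.6%
WA (24h) = (40.88 - 26.81) / 26.81 x 100 = 52.5%


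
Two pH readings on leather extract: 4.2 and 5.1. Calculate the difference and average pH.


Difference = 0.9
Average pH = 4.65

Difference = |4.2 - 5.1| = 0.9
Average = (4.2 + 5.1) / 2 = 4.65


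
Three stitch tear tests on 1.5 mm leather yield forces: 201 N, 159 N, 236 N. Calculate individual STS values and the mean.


STS1 = 201 / 1.5 = 134.0 N/mm
STS2 = 159 / 1.5 = 106.0 N/mm
STS3 = 236 / 1.5 = 157.3 N/mm
Mean = (134.0 + 106.0 + 157.3) / 3 = 132.4 N/mm


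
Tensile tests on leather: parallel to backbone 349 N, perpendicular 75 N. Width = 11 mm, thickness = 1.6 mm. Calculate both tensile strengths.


Area = 11 x 1.6 = 17.6 mm^2
TS (parallel) = 349 / 17.6 = 19.83 N/mm^2
TS (perpendicular) = 75 / 17.6 = 4.26 N/mm^2


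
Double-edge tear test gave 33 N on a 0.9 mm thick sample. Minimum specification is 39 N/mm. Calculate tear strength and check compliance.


Tear strength = 36.7 N/mm
Compliant: No


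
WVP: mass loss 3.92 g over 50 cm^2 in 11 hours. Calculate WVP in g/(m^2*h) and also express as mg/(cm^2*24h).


WVP = 71.27 g/(m^2*h)
Daily rate = 171.05 mg/(cm^2*24h)


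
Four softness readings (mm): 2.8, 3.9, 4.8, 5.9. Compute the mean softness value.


Sum = 2.8 + 3.9 + 4.8 + 5.9
Mean = 17.4 / 4 = 4.35 mm
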